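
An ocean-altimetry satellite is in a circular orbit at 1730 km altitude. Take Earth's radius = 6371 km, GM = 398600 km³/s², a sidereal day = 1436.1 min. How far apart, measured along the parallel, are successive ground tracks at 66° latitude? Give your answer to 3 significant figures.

Semi-major axis a = 6371 + 1730 = 8101 km. Period T = 2π√(a³/μ) = 2π√(8101³/398600) = 7256.4 s = 120.94 min.
Node shift per orbit = (7256.4/86166) × 360° = 30.32°.
Equatorial spacing = 30.32 × 111.2 km/° = 3371 km.
At 66° latitude, spacing = 3371 × cos(66°) = 1371 km.

1370 km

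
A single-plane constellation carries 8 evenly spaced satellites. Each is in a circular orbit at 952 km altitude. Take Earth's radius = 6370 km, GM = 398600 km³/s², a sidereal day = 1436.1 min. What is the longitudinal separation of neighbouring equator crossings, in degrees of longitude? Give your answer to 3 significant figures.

3.26°

Semi-major axis a = 6370 + 952 = 7322 km. Period T = 2π√(a³/μ) = 2π√(7322³/398600) = 6235.3 s = 103.92 min.
Single-satellite node shift = (6235.3/86166) × 360° = 26.05°.
With 8 satellites evenly phased, successive equator crossings are 26.05/8 = 3.256° apart.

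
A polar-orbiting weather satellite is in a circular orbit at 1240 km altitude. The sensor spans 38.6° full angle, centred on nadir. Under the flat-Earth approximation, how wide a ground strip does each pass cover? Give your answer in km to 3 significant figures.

868 km

Half-angle = 38.6°/2 = 19.3°.
Swath width ≈ 2h·tan(θ/2) = 2 × 1240 × tan(19.3°) = 868.5 km.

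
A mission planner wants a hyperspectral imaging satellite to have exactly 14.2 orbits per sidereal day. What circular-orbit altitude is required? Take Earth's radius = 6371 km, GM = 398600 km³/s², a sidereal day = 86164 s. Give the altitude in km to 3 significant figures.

819 km

Required period T = 86164 / 14.2 = 6067.9 s.
From T = 2π√(a³/μ): a = (μ T²/4π²)^(1/3) = (398600 × 6067.9² / 4π²)^(1/3) = 7190 km.
Altitude h = a − R = 7190 − 6371 = 819 km.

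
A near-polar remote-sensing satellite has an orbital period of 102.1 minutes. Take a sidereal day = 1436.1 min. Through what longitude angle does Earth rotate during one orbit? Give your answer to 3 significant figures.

T = 102.1 min = 6126.0 s.
During one orbit Earth rotates (6126.0 / 86166) × 360° = 25.59°.

25.6°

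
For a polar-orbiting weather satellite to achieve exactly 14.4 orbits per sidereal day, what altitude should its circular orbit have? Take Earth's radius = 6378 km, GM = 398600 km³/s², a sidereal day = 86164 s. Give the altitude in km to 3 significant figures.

Required period T = 86164 / 14.4 = 5983.6 s.
From T = 2π√(a³/μ): a = (μ T²/4π²)^(1/3) = (398600 × 5983.6² / 4π²)^(1/3) = 7124 km.
Altitude h = a − R = 7124 − 6378 = 746 km.

746 km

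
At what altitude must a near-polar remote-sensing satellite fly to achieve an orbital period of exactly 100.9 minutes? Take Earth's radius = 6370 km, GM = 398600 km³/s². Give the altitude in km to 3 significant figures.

T = 100.9 min = 6054.0 s.
From T = 2π√(a³/μ): a = (μ T²/4π²)^(1/3) = (398600 × 6054.0² / 4π²)^(1/3) = 7179 km.
Altitude h = a − R = 7179 − 6370 = 809 km.

809 km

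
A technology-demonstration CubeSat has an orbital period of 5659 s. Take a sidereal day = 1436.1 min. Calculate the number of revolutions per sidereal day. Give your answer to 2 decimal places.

15.23

Orbits per sidereal day = 86166 / 5659.0 = 15.226.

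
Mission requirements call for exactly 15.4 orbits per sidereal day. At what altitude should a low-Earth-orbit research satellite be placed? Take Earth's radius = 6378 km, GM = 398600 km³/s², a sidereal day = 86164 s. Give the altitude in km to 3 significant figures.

Required period T = 86164 / 15.4 = 5595.1 s.
From T = 2π√(a³/μ): a = (μ T²/4π²)^(1/3) = (398600 × 5595.1² / 4π²)^(1/3) = 6812 km.
Altitude h = a − R = 6812 − 6378 = 434 km.

434 km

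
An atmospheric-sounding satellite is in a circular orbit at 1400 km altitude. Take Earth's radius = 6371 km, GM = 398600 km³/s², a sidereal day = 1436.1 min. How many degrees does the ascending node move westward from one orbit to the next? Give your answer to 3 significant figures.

28.5°

Semi-major axis a = 6371 + 1400 = 7771 km. Period T = 2π√(a³/μ) = 2π√(7771³/398600) = 6817.5 s = 113.63 min.
During one orbit Earth rotates (6817.5 / 86166) × 360° = 28.48°.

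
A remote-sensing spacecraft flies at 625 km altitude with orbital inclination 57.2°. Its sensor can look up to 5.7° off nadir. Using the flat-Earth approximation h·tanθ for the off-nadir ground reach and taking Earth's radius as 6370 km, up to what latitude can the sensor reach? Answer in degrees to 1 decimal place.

57.8°

For a prograde orbit the ground track reaches latitude ±i = ±57.2°.
Sensor half-swath on the ground ≈ 625·tan(5.7°) = 62 km = 0.56° of latitude.
Maximum observable latitude ≈ 57.2 + 0.56 = 57.8°.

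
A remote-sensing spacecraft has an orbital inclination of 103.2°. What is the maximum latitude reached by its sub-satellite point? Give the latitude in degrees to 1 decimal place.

Retrograde orbit: the ground track reaches ±(180° − i) = ±(180 − 103.2) = ±76.8°.

76.8°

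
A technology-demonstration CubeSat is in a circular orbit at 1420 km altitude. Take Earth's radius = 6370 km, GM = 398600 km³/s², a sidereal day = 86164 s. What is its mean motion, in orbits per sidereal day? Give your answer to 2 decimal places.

Semi-major axis a = 6370 + 1420 = 7790 km. Period T = 2π√(a³/μ) = 2π√(7790³/398600) = 6842.5 s = 114.04 min.
Orbits per sidereal day = 86164 / 6842.5 = 12.592.

12.59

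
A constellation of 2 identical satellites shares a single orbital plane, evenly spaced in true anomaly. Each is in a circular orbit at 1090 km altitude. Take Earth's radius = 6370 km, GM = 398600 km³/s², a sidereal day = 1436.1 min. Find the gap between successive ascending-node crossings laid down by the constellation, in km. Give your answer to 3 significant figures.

1490 km

Semi-major axis a = 6370 + 1090 = 7460 km. Period T = 2π√(a³/μ) = 2π√(7460³/398600) = 6412.4 s = 106.87 min.
Single-satellite node shift = (6412.4/86166) × 360° = 26.79°.
With 2 satellites evenly phased, successive equator crossings are 26.79/2 = 13.395° apart.
That is 13.395 × 111.2 = 1489 km at the equator.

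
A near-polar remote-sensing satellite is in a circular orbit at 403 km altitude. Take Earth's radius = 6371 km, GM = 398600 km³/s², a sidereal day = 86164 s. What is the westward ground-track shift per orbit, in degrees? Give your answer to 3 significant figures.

23.2°

Semi-major axis a = 6371 + 403 = 6774 km. Period T = 2π√(a³/μ) = 2π√(6774³/398600) = 5548.5 s = 92.48 min.
During one orbit Earth rotates (5548.5 / 86164) × 360° = 23.18°.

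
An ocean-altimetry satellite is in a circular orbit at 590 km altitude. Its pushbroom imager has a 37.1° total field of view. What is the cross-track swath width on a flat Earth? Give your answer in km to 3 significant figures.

396 km

Half-angle = 37.1°/2 = 18.55°.
Swath width ≈ 2h·tan(θ/2) = 2 × 590 × tan(18.55°) = 396.0 km.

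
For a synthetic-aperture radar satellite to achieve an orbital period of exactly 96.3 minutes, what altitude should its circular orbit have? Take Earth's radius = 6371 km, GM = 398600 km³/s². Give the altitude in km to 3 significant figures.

588 km

T = 96.3 min = 5778.0 s.
From T = 2π√(a³/μ): a = (μ T²/4π²)^(1/3) = (398600 × 5778.0² / 4π²)^(1/3) = 6959 km.
Altitude h = a − R = 6959 − 6371 = 588 km.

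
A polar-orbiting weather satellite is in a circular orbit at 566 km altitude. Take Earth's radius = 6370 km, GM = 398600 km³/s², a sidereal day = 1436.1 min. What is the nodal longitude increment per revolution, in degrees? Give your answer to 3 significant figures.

Semi-major axis a = 6370 + 566 = 6936 km. Period T = 2π√(a³/μ) = 2π√(6936³/398600) = 5748.8 s = 95.81 min.
During one orbit Earth rotates (5748.8 / 86166) × 360° = 24.02°.

24.0°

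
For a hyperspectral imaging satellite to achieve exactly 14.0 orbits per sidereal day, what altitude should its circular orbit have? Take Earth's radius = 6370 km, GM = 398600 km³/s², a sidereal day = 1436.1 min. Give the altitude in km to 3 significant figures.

889 km

Required period T = 86166 / 14.0 = 6154.7 s.
From T = 2π√(a³/μ): a = (μ T²/4π²)^(1/3) = (398600 × 6154.7² / 4π²)^(1/3) = 7259 km.
Altitude h = a − R = 7259 − 6370 = 889 km.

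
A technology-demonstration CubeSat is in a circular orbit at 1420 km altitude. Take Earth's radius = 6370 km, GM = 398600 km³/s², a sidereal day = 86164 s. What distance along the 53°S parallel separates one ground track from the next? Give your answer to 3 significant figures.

1910 km

Semi-major axis a = 6370 + 1420 = 7790 km. Period T = 2π√(a³/μ) = 2π√(7790³/398600) = 6842.5 s = 114.04 min.
Node shift per orbit = (6842.5/86164) × 360° = 28.59°.
Equatorial spacing = 28.59 × 111.2 km/° = 3178 km.
At 53° latitude, spacing = 3178 × cos(53°) = 1913 km.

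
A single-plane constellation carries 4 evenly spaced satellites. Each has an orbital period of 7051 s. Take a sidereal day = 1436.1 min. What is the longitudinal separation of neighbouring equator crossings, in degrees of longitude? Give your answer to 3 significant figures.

7.36°

Single-satellite node shift = (7051.0/86166) × 360° = 29.46°.
With 4 satellites evenly phased, successive equator crossings are 29.46/4 = 7.365° apart.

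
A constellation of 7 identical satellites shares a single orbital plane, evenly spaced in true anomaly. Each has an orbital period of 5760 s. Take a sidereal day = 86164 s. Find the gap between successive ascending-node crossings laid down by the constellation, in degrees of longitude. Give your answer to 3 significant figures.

3.44°

Single-satellite node shift = (5760.0/86164) × 360° = 24.07°.
With 7 satellites evenly phased, successive equator crossings are 24.07/7 = 3.438° apart.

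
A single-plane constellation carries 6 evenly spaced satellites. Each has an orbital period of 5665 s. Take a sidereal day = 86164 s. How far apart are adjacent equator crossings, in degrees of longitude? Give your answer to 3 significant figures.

Single-satellite node shift = (5665.0/86164) × 360° = 23.67°.
With 6 satellites evenly phased, successive equator crossings are 23.67/6 = 3.945° apart.

3.94°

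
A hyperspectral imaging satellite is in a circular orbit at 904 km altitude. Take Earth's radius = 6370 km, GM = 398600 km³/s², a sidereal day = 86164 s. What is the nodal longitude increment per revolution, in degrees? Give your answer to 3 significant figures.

25.8°

Semi-major axis a = 6370 + 904 = 7274 km. Period T = 2π√(a³/μ) = 2π√(7274³/398600) = 6174.1 s = 102.90 min.
During one orbit Earth rotates (6174.1 / 86164) × 360° = 25.80°.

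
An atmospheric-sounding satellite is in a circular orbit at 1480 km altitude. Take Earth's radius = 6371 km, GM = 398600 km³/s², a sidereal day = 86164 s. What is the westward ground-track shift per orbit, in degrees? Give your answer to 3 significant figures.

28.9°

Semi-major axis a = 6371 + 1480 = 7851 km. Period T = 2π√(a³/μ) = 2π√(7851³/398600) = 6923.1 s = 115.38 min.
During one orbit Earth rotates (6923.1 / 86164) × 360° = 28.93°.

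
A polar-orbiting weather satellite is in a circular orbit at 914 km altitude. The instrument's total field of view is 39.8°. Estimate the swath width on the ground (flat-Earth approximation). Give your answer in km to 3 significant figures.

662 km

Half-angle = 39.8°/2 = 19.9°.
Swath width ≈ 2h·tan(θ/2) = 2 × 914 × tan(19.9°) = 661.7 km.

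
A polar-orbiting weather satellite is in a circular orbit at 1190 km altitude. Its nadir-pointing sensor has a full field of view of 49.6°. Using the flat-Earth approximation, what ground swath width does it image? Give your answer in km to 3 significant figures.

1100 km

Half-angle = 49.6°/2 = 24.8°.
Swath width ≈ 2h·tan(θ/2) = 2 × 1190 × tan(24.8°) = 1099.7 km.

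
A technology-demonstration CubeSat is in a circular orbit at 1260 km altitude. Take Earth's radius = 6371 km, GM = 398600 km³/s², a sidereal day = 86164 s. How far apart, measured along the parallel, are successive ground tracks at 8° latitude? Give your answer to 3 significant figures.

3050 km

Semi-major axis a = 6371 + 1260 = 7631 km. Period T = 2π√(a³/μ) = 2π√(7631³/398600) = 6634.1 s = 110.57 min.
Node shift per orbit = (6634.1/86164) × 360° = 27.72°.
Equatorial spacing = 27.72 × 111.2 km/° = 3082 km.
At 8° latitude, spacing = 3082 × cos(8°) = 3052 km.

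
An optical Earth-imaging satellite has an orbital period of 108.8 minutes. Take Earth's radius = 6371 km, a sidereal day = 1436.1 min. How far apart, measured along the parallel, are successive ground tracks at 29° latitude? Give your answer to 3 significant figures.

T = 108.8 min = 6528.0 s.
Node shift per orbit = (6528.0/86166) × 360° = 27.27°.
Equatorial spacing = 27.27 × 111.2 km/° = 3033 km.
At 29° latitude, spacing = 3033 × cos(29°) = 2652 km.

2650 km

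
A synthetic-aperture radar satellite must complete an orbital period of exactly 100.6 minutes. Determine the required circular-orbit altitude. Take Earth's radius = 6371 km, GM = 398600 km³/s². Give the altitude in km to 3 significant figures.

T = 100.6 min = 6036.0 s.
From T = 2π√(a³/μ): a = (μ T²/4π²)^(1/3) = (398600 × 6036.0² / 4π²)^(1/3) = 7165 km.
Altitude h = a − R = 7165 − 6371 = 794 km.

794 km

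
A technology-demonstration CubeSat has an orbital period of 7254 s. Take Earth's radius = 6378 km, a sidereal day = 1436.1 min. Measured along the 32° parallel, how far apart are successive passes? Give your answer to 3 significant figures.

2860 km

Node shift per orbit = (7254.0/86166) × 360° = 30.31°.
Equatorial spacing = 30.31 × 111.3 km/° = 3374 km.
At 32° latitude, spacing = 3374 × cos(32°) = 2861 km.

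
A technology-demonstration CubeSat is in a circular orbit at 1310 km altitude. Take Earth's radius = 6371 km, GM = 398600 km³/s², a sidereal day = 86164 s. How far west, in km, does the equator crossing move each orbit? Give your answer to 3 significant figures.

3110 km

Semi-major axis a = 6371 + 1310 = 7681 km. Period T = 2π√(a³/μ) = 2π√(7681³/398600) = 6699.4 s = 111.66 min.
During one orbit Earth rotates (6699.4 / 86164) × 360° = 27.99°.
At the equator that is 27.99° × (2π·6371/360) km/° = 27.99 × 111.2 = 3112 km.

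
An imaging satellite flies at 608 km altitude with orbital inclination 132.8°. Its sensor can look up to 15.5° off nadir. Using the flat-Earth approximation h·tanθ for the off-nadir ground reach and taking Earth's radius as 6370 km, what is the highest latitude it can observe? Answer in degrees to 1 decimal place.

48.7°

Retrograde orbit: the ground track reaches ±(180° − i) = ±(180 − 132.8) = ±47.2°.
Sensor half-swath on the ground ≈ 608·tan(15.5°) = 169 km = 1.52° of latitude.
Maximum observable latitude ≈ 47.2 + 1.52 = 48.7°.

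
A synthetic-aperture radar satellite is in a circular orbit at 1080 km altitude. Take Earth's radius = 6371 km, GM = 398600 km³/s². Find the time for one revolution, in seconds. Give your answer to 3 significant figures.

Semi-major axis a = 6371 + 1080 = 7451 km. Period T = 2π√(a³/μ) = 2π√(7451³/398600) = 6400.8 s = 106.68 min.

6400 seconds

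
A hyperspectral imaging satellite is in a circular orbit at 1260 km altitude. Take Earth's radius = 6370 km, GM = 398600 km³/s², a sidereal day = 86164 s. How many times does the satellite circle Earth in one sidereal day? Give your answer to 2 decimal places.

12.99

Semi-major axis a = 6370 + 1260 = 7630 km. Period T = 2π√(a³/μ) = 2π√(7630³/398600) = 6632.8 s = 110.55 min.
Orbits per sidereal day = 86164 / 6632.8 = 12.991.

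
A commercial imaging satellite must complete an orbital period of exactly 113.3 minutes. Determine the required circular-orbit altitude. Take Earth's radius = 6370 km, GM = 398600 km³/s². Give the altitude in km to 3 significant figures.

1390 km

T = 113.3 min = 6798.0 s.
From T = 2π√(a³/μ): a = (μ T²/4π²)^(1/3) = (398600 × 6798.0² / 4π²)^(1/3) = 7756 km.
Altitude h = a − R = 7756 − 6370 = 1386 km.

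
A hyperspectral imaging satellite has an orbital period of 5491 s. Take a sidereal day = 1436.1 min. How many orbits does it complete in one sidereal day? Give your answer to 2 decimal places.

Orbits per sidereal day = 86166 / 5491.0 = 15.692.

15.69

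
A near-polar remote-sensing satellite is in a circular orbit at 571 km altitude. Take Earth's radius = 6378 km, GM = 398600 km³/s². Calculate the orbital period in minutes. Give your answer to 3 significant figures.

96.1 min

Semi-major axis a = 6378 + 571 = 6949 km. Period T = 2π√(a³/μ) = 2π√(6949³/398600) = 5764.9 s = 96.08 min.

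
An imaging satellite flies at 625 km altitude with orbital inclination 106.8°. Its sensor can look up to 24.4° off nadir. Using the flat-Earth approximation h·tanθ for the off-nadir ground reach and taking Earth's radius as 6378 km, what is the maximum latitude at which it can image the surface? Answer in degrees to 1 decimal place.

Retrograde orbit: the ground track reaches ±(180° − i) = ±(180 − 106.8) = ±73.2°.
Sensor half-swath on the ground ≈ 625·tan(24.4°) = 284 km = 2.55° of latitude.
Maximum observable latitude ≈ 73.2 + 2.55 = 75.7°.

75.7°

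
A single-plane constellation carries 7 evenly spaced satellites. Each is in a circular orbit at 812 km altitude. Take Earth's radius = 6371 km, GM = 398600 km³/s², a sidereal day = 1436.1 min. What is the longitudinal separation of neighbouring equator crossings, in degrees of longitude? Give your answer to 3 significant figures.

Semi-major axis a = 6371 + 812 = 7183 km. Period T = 2π√(a³/μ) = 2π√(7183³/398600) = 6058.6 s = 100.98 min.
Single-satellite node shift = (6058.6/86166) × 360° = 25.31°.
With 7 satellites evenly phased, successive equator crossings are 25.31/7 = 3.616° apart.

3.62°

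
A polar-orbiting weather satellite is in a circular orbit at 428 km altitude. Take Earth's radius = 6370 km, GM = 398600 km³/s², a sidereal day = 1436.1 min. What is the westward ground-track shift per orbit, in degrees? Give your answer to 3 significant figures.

23.3°

Semi-major axis a = 6370 + 428 = 6798 km. Period T = 2π√(a³/μ) = 2π√(6798³/398600) = 5578.1 s = 92.97 min.
During one orbit Earth rotates (5578.1 / 86166) × 360° = 23.31°.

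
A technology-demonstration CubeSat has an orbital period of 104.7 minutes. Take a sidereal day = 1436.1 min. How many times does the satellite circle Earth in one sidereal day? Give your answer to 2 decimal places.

T = 104.7 min = 6282.0 s.
Orbits per sidereal day = 86166 / 6282.0 = 13.716.

13.72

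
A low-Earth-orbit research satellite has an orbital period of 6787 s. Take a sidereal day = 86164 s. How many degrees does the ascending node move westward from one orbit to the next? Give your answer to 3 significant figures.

28.4°

During one orbit Earth rotates (6787.0 / 86164) × 360° = 28.36°.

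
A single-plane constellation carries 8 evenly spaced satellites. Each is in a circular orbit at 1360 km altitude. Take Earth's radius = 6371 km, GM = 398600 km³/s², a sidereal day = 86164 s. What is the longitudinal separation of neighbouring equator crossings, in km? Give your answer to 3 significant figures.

393 km

Semi-major axis a = 6371 + 1360 = 7731 km. Period T = 2π√(a³/μ) = 2π√(7731³/398600) = 6765.0 s = 112.75 min.
Single-satellite node shift = (6765.0/86164) × 360° = 28.26°.
With 8 satellites evenly phased, successive equator crossings are 28.26/8 = 3.533° apart.
That is 3.533 × 111.2 = 393 km at the equator.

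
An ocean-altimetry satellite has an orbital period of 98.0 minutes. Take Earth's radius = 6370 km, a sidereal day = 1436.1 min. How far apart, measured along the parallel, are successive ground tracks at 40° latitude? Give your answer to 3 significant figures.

T = 98.0 min = 5880.0 s.
Node shift per orbit = (5880.0/86166) × 360° = 24.57°.
Equatorial spacing = 24.57 × 111.2 km/° = 2731 km.
At 40° latitude, spacing = 2731 × cos(40°) = 2092 km.

2090 km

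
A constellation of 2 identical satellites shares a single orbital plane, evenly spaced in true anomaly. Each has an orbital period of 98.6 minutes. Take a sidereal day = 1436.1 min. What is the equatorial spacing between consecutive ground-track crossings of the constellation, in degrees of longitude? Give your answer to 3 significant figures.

T = 98.6 min = 5916.0 s.
Single-satellite node shift = (5916.0/86166) × 360° = 24.72°.
With 2 satellites evenly phased, successive equator crossings are 24.72/2 = 12.358° apart.

12.4°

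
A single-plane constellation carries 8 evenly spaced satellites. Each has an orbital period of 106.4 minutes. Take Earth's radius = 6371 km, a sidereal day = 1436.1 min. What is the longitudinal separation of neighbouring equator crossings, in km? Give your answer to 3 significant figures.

T = 106.4 min = 6384.0 s.
Single-satellite node shift = (6384.0/86166) × 360° = 26.67°.
With 8 satellites evenly phased, successive equator crossings are 26.67/8 = 3.334° apart.
That is 3.334 × 111.2 = 371 km at the equator.

371 km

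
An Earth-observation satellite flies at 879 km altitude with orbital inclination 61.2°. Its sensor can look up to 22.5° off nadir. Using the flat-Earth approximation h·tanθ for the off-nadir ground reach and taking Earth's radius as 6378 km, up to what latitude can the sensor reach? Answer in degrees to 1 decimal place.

For a prograde orbit the ground track reaches latitude ±i = ±61.2°.
Sensor half-swath on the ground ≈ 879·tan(22.5°) = 364 km = 3.27° of latitude.
Maximum observable latitude ≈ 61.2 + 3.27 = 64.5°.

64.5°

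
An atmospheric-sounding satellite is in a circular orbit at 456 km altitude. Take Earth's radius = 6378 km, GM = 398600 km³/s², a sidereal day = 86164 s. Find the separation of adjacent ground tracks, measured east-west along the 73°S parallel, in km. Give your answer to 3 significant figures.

Semi-major axis a = 6378 + 456 = 6834 km. Period T = 2π√(a³/μ) = 2π√(6834³/398600) = 5622.4 s = 93.71 min.
Node shift per orbit = (5622.4/86164) × 360° = 23.49°.
Equatorial spacing = 23.49 × 111.3 km/° = 2615 km.
At 73° latitude, spacing = 2615 × cos(73°) = 765 km.

765 km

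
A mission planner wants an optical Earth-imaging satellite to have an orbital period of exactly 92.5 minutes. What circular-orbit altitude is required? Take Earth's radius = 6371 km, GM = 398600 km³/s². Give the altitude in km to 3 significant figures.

404 km

T = 92.5 min = 5550.0 s.
From T = 2π√(a³/μ): a = (μ T²/4π²)^(1/3) = (398600 × 5550.0² / 4π²)^(1/3) = 6775 km.
Altitude h = a − R = 6775 − 6371 = 404 km.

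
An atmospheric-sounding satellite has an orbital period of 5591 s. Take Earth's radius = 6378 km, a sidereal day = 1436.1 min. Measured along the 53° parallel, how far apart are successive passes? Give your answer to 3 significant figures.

Node shift per orbit = (5591.0/86166) × 360° = 23.36°.
Equatorial spacing = 23.36 × 111.3 km/° = 2600 km.
At 53° latitude, spacing = 2600 × cos(53°) = 1565 km.

1560 km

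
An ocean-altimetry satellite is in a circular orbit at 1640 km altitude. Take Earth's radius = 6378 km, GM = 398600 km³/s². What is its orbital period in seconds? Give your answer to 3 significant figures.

Semi-major axis a = 6378 + 1640 = 8018 km. Period T = 2π√(a³/μ) = 2π√(8018³/398600) = 7145.1 s = 119.09 min.

7150 seconds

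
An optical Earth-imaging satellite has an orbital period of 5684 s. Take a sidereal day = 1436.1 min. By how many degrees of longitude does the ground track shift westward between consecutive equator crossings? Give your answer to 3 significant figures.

During one orbit Earth rotates (5684.0 / 86166) × 360° = 23.75°.

23.7°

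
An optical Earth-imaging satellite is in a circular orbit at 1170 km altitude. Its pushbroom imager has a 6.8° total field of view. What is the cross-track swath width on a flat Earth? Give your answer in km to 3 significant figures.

139 km

Half-angle = 6.8°/2 = 3.4°.
Swath width ≈ 2h·tan(θ/2) = 2 × 1170 × tan(3.4°) = 139.0 km.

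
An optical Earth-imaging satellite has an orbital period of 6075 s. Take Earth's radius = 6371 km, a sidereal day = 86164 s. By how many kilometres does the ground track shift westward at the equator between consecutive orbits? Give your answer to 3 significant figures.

During one orbit Earth rotates (6075.0 / 86164) × 360° = 25.38°.
At the equator that is 25.38° × (2π·6371/360) km/° = 25.38 × 111.2 = 2822 km.

2820 km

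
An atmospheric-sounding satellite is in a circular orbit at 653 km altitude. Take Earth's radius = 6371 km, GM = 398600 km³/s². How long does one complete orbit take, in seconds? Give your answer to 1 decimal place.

5858.5 seconds

Semi-major axis a = 6371 + 653 = 7024 km. Period T = 2π√(a³/μ) = 2π√(7024³/398600) = 5858.5 s = 97.64 min.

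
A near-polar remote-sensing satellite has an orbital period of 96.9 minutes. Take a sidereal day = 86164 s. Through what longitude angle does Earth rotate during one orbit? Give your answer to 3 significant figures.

24.3°

T = 96.9 min = 5814.0 s.
During one orbit Earth rotates (5814.0 / 86164) × 360° = 24.29°.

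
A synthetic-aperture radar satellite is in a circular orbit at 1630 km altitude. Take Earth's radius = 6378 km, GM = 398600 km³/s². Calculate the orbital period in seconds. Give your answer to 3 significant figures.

Semi-major axis a = 6378 + 1630 = 8008 km. Period T = 2π√(a³/μ) = 2π√(8008³/398600) = 7131.8 s = 118.86 min.

7130 seconds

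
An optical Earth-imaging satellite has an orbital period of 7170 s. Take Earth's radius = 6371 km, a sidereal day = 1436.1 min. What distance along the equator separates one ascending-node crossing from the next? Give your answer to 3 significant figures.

During one orbit Earth rotates (7170.0 / 86166) × 360° = 29.96°.
At the equator that is 29.96° × (2π·6371/360) km/° = 29.96 × 111.2 = 3331 km.

3330 km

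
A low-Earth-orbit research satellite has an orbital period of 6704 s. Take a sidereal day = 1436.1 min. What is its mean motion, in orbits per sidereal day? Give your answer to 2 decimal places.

Orbits per sidereal day = 86166 / 6704.0 = 12.853.

12.85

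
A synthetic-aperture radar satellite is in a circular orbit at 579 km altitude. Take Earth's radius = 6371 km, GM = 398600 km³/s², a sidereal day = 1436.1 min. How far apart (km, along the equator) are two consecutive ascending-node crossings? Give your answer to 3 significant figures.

Semi-major axis a = 6371 + 579 = 6950 km. Period T = 2π√(a³/μ) = 2π√(6950³/398600) = 5766.2 s = 96.10 min.
During one orbit Earth rotates (5766.2 / 86166) × 360° = 24.09°.
At the equator that is 24.09° × (2π·6371/360) km/° = 24.09 × 111.2 = 2679 km.

2680 km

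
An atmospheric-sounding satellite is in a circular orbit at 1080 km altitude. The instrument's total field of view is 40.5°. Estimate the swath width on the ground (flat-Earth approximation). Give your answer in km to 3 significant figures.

Half-angle = 40.5°/2 = 20.25°.
Swath width ≈ 2h·tan(θ/2) = 2 × 1080 × tan(20.25°) = 796.9 km.

797 km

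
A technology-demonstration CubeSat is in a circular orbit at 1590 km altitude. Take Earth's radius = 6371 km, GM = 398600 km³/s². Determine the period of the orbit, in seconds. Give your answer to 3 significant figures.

7070 seconds

Semi-major axis a = 6371 + 1590 = 7961 km. Period T = 2π√(a³/μ) = 2π√(7961³/398600) = 7069.1 s = 117.82 min.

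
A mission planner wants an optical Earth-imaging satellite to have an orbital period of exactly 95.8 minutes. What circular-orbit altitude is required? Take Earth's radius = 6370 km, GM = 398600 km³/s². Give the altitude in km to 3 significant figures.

T = 95.8 min = 5748.0 s.
From T = 2π√(a³/μ): a = (μ T²/4π²)^(1/3) = (398600 × 5748.0² / 4π²)^(1/3) = 6935 km.
Altitude h = a − R = 6935 − 6370 = 565 km.

565 km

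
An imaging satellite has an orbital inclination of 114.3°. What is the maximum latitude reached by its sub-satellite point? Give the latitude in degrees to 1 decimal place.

Retrograde orbit: the ground track reaches ±(180° − i) = ±(180 − 114.3) = ±65.7°.

65.7°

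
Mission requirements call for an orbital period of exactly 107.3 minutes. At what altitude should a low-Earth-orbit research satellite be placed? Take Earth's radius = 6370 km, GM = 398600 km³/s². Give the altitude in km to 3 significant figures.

T = 107.3 min = 6438.0 s.
From T = 2π√(a³/μ): a = (μ T²/4π²)^(1/3) = (398600 × 6438.0² / 4π²)^(1/3) = 7480 km.
Altitude h = a − R = 7480 − 6370 = 1110 km.

1110 km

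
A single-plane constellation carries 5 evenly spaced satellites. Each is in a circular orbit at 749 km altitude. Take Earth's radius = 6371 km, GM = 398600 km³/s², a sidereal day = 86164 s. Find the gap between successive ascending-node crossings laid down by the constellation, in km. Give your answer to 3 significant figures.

Semi-major axis a = 6371 + 749 = 7120 km. Period T = 2π√(a³/μ) = 2π√(7120³/398600) = 5979.0 s = 99.65 min.
Single-satellite node shift = (5979.0/86164) × 360° = 24.98°.
With 5 satellites evenly phased, successive equator crossings are 24.98/5 = 4.996° apart.
That is 4.996 × 111.2 = 556 km at the equator.

556 km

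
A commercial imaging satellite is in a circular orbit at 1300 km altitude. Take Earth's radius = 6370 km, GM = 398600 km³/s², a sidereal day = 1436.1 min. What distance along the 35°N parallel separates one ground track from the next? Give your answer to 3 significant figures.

2540 km

Semi-major axis a = 6370 + 1300 = 7670 km. Period T = 2π√(a³/μ) = 2π√(7670³/398600) = 6685.0 s = 111.42 min.
Node shift per orbit = (6685.0/86166) × 360° = 27.93°.
Equatorial spacing = 27.93 × 111.2 km/° = 3105 km.
At 35° latitude, spacing = 3105 × cos(35°) = 2544 km.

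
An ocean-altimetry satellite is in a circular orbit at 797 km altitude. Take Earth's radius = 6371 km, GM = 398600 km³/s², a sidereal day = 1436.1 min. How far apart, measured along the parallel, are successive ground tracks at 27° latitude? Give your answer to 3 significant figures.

Semi-major axis a = 6371 + 797 = 7168 km. Period T = 2π√(a³/μ) = 2π√(7168³/398600) = 6039.6 s = 100.66 min.
Node shift per orbit = (6039.6/86166) × 360° = 25.23°.
Equatorial spacing = 25.23 × 111.2 km/° = 2806 km.
At 27° latitude, spacing = 2806 × cos(27°) = 2500 km.

2500 km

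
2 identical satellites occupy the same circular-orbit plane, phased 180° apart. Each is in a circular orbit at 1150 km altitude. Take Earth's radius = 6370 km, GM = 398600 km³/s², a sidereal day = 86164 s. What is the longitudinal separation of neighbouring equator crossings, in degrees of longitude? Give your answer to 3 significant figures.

13.6°

Semi-major axis a = 6370 + 1150 = 7520 km. Period T = 2π√(a³/μ) = 2π√(7520³/398600) = 6489.9 s = 108.16 min.
Single-satellite node shift = (6489.9/86164) × 360° = 27.12°.
With 2 satellites evenly phased, successive equator crossings are 27.12/2 = 13.558° apart.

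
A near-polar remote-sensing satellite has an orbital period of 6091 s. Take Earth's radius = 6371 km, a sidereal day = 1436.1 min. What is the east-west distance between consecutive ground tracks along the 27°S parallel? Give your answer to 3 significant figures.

2520 km

Node shift per orbit = (6091.0/86166) × 360° = 25.45°.
Equatorial spacing = 25.45 × 111.2 km/° = 2830 km.
At 27° latitude, spacing = 2830 × cos(27°) = 2521 km.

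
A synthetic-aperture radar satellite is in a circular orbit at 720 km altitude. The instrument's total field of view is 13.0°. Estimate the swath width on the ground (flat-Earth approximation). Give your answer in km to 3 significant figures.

Half-angle = 13.0°/2 = 6.5°.
Swath width ≈ 2h·tan(θ/2) = 2 × 720 × tan(6.5°) = 164.1 km.

164 km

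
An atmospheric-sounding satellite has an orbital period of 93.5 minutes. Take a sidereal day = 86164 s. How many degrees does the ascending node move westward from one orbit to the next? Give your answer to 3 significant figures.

23.4°

T = 93.5 min = 5610.0 s.
During one orbit Earth rotates (5610.0 / 86164) × 360° = 23.44°.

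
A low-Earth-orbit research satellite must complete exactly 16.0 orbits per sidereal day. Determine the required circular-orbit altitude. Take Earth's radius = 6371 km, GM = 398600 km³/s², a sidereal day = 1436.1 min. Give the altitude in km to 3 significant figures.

270 km

Required period T = 86166 / 16.0 = 5385.4 s.
From T = 2π√(a³/μ): a = (μ T²/4π²)^(1/3) = (398600 × 5385.4² / 4π²)^(1/3) = 6641 km.
Altitude h = a − R = 6641 − 6371 = 270 km.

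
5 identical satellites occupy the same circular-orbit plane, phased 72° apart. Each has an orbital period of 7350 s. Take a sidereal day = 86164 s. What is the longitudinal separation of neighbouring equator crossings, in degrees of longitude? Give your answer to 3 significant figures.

6.14°

Single-satellite node shift = (7350.0/86164) × 360° = 30.71°.
With 5 satellites evenly phased, successive equator crossings are 30.71/5 = 6.142° apart.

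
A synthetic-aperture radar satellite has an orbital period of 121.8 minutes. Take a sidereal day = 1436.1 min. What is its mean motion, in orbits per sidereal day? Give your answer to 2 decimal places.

T = 121.8 min = 7308.0 s.
Orbits per sidereal day = 86166 / 7308.0 = 11.791.

11.79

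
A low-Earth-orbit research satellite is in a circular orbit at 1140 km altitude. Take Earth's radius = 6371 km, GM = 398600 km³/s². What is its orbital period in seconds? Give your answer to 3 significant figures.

Semi-major axis a = 6371 + 1140 = 7511 km. Period T = 2π√(a³/μ) = 2π√(7511³/398600) = 6478.3 s = 107.97 min.

6480 seconds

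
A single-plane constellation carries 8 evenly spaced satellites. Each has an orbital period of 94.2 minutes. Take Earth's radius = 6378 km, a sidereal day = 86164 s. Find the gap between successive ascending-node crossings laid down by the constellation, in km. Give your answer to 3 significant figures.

T = 94.2 min = 5652.0 s.
Single-satellite node shift = (5652.0/86164) × 360° = 23.61°.
With 8 satellites evenly phased, successive equator crossings are 23.61/8 = 2.952° apart.
That is 2.952 × 111.3 = 329 km at the equator.

329 km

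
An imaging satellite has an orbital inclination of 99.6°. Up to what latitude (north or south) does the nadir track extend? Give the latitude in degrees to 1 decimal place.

80.4°

Retrograde orbit: the ground track reaches ±(180° − i) = ±(180 − 99.6) = ±80.4°.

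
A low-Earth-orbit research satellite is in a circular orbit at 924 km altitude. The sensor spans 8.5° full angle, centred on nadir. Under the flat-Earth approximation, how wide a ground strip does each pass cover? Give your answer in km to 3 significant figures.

137 km

Half-angle = 8.5°/2 = 4.25°.
Swath width ≈ 2h·tan(θ/2) = 2 × 924 × tan(4.25°) = 137.3 km.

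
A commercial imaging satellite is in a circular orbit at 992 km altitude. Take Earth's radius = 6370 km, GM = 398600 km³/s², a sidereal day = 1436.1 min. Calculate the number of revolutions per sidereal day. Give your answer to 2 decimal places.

Semi-major axis a = 6370 + 992 = 7362 km. Period T = 2π√(a³/μ) = 2π√(7362³/398600) = 6286.4 s = 104.77 min.
Orbits per sidereal day = 86166 / 6286.4 = 13.707.

13.71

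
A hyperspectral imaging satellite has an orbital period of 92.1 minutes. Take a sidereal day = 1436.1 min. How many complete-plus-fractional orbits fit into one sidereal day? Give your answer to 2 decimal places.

T = 92.1 min = 5526.0 s.
Orbits per sidereal day = 86166 / 5526.0 = 15.593.

15.59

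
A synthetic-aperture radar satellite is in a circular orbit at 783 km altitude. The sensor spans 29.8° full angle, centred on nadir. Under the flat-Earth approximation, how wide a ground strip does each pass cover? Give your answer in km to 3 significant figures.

417 km

Half-angle = 29.8°/2 = 14.9°.
Swath width ≈ 2h·tan(θ/2) = 2 × 783 × tan(14.9°) = 416.7 km.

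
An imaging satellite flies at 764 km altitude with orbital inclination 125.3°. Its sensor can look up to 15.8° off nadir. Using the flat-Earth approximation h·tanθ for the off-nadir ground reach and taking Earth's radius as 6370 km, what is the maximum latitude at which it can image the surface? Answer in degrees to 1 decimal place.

56.6°

Retrograde orbit: the ground track reaches ±(180° − i) = ±(180 − 125.3) = ±54.7°.
Sensor half-swath on the ground ≈ 764·tan(15.8°) = 216 km = 1.94° of latitude.
Maximum observable latitude ≈ 54.7 + 1.94 = 56.6°.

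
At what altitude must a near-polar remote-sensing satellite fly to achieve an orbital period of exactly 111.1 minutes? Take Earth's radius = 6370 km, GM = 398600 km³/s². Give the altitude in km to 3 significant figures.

T = 111.1 min = 6666.0 s.
From T = 2π√(a³/μ): a = (μ T²/4π²)^(1/3) = (398600 × 6666.0² / 4π²)^(1/3) = 7655 km.
Altitude h = a − R = 7655 − 6370 = 1285 km.

1290 km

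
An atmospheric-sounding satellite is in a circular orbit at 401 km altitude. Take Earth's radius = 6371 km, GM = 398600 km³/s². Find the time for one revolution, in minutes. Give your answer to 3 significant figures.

92.4 min

Semi-major axis a = 6371 + 401 = 6772 km. Period T = 2π√(a³/μ) = 2π√(6772³/398600) = 5546.1 s = 92.43 min.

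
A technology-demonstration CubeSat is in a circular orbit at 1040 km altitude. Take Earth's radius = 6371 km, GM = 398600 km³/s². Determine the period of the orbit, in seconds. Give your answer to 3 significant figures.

6350 seconds

Semi-major axis a = 6371 + 1040 = 7411 km. Period T = 2π√(a³/μ) = 2π√(7411³/398600) = 6349.3 s = 105.82 min.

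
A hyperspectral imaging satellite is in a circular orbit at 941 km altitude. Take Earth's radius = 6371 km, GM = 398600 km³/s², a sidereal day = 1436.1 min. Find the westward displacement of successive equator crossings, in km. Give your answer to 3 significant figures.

Semi-major axis a = 6371 + 941 = 7312 km. Period T = 2π√(a³/μ) = 2π√(7312³/398600) = 6222.5 s = 103.71 min.
During one orbit Earth rotates (6222.5 / 86166) × 360° = 26.00°.
At the equator that is 26.00° × (2π·6371/360) km/° = 26.00 × 111.2 = 2891 km.

2890 km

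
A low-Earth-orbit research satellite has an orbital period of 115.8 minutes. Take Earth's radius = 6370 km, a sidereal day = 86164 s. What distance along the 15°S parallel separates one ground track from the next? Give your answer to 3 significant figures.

3120 km

T = 115.8 min = 6948.0 s.
Node shift per orbit = (6948.0/86164) × 360° = 29.03°.
Equatorial spacing = 29.03 × 111.2 km/° = 3227 km.
At 15° latitude, spacing = 3227 × cos(15°) = 3117 km.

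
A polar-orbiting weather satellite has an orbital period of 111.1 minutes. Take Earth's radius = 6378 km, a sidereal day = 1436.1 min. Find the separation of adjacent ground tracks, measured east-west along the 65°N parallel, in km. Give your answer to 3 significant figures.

T = 111.1 min = 6666.0 s.
Node shift per orbit = (6666.0/86166) × 360° = 27.85°.
Equatorial spacing = 27.85 × 111.3 km/° = 3100 km.
At 65° latitude, spacing = 3100 × cos(65°) = 1310 km.

1310 km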